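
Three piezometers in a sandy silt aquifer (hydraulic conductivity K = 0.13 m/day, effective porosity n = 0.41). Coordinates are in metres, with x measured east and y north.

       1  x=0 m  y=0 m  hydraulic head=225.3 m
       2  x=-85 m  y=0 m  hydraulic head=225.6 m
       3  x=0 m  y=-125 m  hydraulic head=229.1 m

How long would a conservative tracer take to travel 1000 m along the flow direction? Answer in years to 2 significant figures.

280 years

∂h/∂x = (225.6 − 225.3) / (-85 − 0) = -0.003529
∂h/∂y = (229.1 − 225.3) / (-125 − 0) = -0.03040
|∇h| = √(-0.003529² + -0.03040²) = 0.0306
Seepage velocity v = K·i/n = 0.13 × 0.0306 / 0.41 = 0.009702 m/day.
t = 1000 / 0.009702 = 1.031e+05 days = 282 years.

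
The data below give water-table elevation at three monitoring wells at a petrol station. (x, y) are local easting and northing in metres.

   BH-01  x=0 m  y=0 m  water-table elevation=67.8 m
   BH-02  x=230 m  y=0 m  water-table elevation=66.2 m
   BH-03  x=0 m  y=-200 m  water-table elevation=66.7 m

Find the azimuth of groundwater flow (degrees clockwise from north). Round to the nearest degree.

∂h/∂x = (66.2 − 67.8) / (230 − 0) = -0.006957
∂h/∂y = (66.7 − 67.8) / (-200 − 0) = +0.005500
Flow direction (−∇h) has components (+0.006957 E, -0.005500 N).
Azimuth = atan2(E, N) = atan2(+0.006957, -0.005500) = 128.3° ≈ 128°.

128°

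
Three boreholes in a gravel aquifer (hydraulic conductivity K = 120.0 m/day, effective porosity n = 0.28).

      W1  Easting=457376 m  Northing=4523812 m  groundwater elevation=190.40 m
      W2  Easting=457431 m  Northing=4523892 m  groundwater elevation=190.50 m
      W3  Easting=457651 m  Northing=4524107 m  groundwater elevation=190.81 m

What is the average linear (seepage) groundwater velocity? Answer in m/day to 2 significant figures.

0.44 m/day

Differences from W1: to W2 (Δx, Δy, Δh) = (55, 80, +0.10); to W3 = (275, 295, +0.41).
Determinant of the coordinate differences = 55·295 − 275·80 = -5775.
∂h/∂x = [(+0.10)·295 − (+0.41)·80] / -5775 = +0.0005714
∂h/∂y = [55·(+0.41) − 275·(+0.10)] / -5775 = +0.0008571
|∇h| = √(0.0005714² + 0.0008571²) = 0.00103
Seepage velocity v = K·i/n = 120.0 × 0.00103 / 0.28 = 0.4414 m/day.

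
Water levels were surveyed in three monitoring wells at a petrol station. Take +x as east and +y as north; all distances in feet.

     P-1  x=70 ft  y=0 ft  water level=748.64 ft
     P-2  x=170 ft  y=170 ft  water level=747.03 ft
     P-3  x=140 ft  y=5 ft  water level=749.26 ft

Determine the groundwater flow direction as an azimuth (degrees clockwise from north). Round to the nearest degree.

With h = a·x + b·y + c and P-1 as origin, the differences give:
  100·a + 170·b = -1.61
  70·a + 5·b = +0.62
Eliminate b (×5 and ×170, subtract): -11400·a = -113.450 → a = ∂h/∂x = +0.009952
Back-substitute: b = ∂h/∂y = -0.01532.
Flow direction (−∇h) has components (-0.009952 E, +0.01532 N).
Azimuth = atan2(E, N) = atan2(-0.009952, +0.01532) = 327.0° ≈ 327°.

327°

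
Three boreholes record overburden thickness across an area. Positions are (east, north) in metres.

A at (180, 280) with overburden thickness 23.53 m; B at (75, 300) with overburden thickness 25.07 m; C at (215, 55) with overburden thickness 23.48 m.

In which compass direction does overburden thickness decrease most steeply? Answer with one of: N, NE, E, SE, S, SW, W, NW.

E

Taking A as reference: B−A = (-105, 20, +1.54); C−A = (35, -225, -0.05).
Solve a·Δx + b·Δy = Δd: det = (-105)·(-225) − 35·20 = 22925.
∂d/∂x = [(+1.54)·(-225) − (-0.05)·20] / 22925 = -0.01507
∂d/∂y = [(-105)·(-0.05) − 35·(+1.54)] / 22925 = -0.002122
Steepest decrease is along −∇f = (+0.01507 E, +0.002122 N) → east.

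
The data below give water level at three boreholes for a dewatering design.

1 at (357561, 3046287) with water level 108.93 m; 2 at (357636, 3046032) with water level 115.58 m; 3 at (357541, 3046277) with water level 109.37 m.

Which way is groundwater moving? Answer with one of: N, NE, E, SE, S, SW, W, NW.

Differences from 1: to 2 (Δx, Δy, Δh) = (75, -255, +6.65); to 3 = (-20, -10, +0.44).
Determinant of the coordinate differences = 75·(-10) − (-20)·(-255) = -5850.
∂h/∂x = [(+6.65)·(-10) − (+0.44)·(-255)] / -5850 = -0.007812
∂h/∂y = [75·(+0.44) − (-20)·(+6.65)] / -5850 = -0.02838
Flow = −∇h = (+0.007812 east, +0.02838 north), which points north.

N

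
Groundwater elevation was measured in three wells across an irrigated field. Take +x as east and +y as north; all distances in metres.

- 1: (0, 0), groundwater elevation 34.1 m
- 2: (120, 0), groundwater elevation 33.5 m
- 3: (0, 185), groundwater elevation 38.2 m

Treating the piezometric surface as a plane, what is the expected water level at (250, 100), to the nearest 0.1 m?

35.1 m

∂h/∂x = (33.5 − 34.1) / (120 − 0) = -0.005000
∂h/∂y = (38.2 − 34.1) / (185 − 0) = +0.02216
h(250, 100) = 34.1 + (-0.005000)·(250) + (+0.02216)·(100) = 34.1 -1.250 +2.216 = 35.066 m.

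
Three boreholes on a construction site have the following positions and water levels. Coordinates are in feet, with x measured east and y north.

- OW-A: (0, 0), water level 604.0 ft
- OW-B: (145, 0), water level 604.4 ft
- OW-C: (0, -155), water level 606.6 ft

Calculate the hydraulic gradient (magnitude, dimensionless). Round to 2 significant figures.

0.017

∂h/∂x = (604.4 − 604.0) / (145 − 0) = +0.002759
∂h/∂y = (606.6 − 604.0) / (-155 − 0) = -0.01677
|∇h| = √(0.002759² + -0.01677²) = 0.017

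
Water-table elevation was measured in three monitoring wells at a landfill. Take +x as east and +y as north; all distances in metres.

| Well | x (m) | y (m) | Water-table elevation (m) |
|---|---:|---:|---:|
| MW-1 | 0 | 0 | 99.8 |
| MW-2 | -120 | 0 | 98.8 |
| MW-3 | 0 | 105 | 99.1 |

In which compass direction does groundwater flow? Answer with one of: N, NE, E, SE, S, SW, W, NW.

NW

∂h/∂x = (98.8 − 99.8) / (-120 − 0) = +0.008333
∂h/∂y = (99.1 − 99.8) / (105 − 0) = -0.006667
Flow = −∇h = (-0.008333 east, +0.006667 north), which points northwest.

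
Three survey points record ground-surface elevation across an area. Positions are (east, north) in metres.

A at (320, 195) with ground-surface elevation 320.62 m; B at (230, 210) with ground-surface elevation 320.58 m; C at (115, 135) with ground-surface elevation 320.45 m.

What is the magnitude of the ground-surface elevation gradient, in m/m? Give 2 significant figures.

0.0010 m/m

Taking A as reference: B−A = (-90, 15, -0.04); C−A = (-205, -60, -0.17).
Solve a·Δx + b·Δy = Δz: det = (-90)·(-60) − (-205)·15 = 8475.
∂z/∂x = [(-0.04)·(-60) − (-0.17)·15] / 8475 = +0.0005841
∂z/∂y = [(-90)·(-0.17) − (-205)·(-0.04)] / 8475 = +0.0008378
|∇f| = √(0.0005841² + 0.0008378²) = 0.001021 m/m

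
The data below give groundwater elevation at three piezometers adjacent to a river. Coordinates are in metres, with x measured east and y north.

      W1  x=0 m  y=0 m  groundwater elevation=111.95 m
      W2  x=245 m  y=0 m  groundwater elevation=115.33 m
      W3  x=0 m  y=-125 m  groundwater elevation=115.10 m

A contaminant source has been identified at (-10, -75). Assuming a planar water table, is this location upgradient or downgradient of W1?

upgradient

∂h/∂x = (115.33 − 111.95) / (245 − 0) = +0.01380
∂h/∂y = (115.10 − 111.95) / (-125 − 0) = -0.02520
Head at (-10, -75) = 111.95 + (+0.01380)·(-10) + (-0.02520)·(-75) = 113.70 m.
That is higher than the 111.95 m at W1, so the point is upgradient.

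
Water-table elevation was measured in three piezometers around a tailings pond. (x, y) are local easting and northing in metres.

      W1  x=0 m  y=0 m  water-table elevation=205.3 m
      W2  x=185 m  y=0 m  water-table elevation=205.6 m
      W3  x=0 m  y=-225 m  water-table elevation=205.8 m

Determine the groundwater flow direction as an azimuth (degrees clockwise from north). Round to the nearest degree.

324°

∂h/∂x = (205.6 − 205.3) / (185 − 0) = +0.001622
∂h/∂y = (205.8 − 205.3) / (-225 − 0) = -0.002222
Flow direction (−∇h) has components (-0.001622 E, +0.002222 N).
Azimuth = atan2(E, N) = atan2(-0.001622, +0.002222) = 323.9° ≈ 324°.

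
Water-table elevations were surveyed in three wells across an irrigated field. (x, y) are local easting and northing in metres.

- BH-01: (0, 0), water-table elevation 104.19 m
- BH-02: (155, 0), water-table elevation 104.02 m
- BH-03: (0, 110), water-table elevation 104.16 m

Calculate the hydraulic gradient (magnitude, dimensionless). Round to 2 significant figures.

0.0011

∂h/∂x = (104.02 − 104.19) / (155 − 0) = -0.001097
∂h/∂y = (104.16 − 104.19) / (110 − 0) = -0.0002727
|∇h| = √(-0.001097² + -0.0002727²) = 0.00113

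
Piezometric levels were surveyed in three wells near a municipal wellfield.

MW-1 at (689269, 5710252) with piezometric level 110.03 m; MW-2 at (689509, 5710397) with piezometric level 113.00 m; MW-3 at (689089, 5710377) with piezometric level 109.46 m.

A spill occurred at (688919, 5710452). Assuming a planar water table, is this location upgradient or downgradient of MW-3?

downgradient

Three-point gradient (reference MW-1): Δ to MW-2 = (240, 145, +2.97), Δ to MW-3 = (-180, 125, -0.57).
∂h/∂x = +0.008091, ∂h/∂y = +0.007091 (det = 56100).
Head at (688919, 5710452) = 110.03 + (+0.008091)·(-350) + (+0.007091)·(200) = 108.62 m.
That is lower than the 109.46 m at MW-3, so the point is downgradient.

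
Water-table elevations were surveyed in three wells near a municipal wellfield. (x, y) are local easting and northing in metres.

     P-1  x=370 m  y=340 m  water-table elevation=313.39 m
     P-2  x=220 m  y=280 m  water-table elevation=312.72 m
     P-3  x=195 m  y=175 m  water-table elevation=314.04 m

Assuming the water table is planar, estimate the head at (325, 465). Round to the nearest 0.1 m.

311.0 m

With h = a·x + b·y + c and P-1 as origin, the differences give:
  (-150)·a + (-60)·b = -0.67
  (-175)·a + (-165)·b = +0.65
Eliminate b (×(-165) and ×(-60), subtract): 14250·a = 149.550 → a = ∂h/∂x = +0.01049
Back-substitute: b = ∂h/∂y = -0.01507.
h(325, 465) = 313.39 + (+0.01049)·(-45) + (-0.01507)·(125) = 313.39 -0.472 -1.884 = 311.034 m.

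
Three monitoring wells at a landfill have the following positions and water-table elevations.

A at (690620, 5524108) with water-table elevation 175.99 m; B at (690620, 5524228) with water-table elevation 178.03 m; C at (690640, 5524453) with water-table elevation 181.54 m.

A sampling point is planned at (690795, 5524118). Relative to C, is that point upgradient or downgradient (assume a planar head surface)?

downgradient

Taking A as reference: B−A = (0, 120, +2.04); C−A = (20, 345, +5.55).
Determinant of the coordinate differences = 0·345 − 20·120 = -2400.
∂h/∂x = [(+2.04)·345 − (+5.55)·120] / -2400 = -0.01575
∂h/∂y = [0·(+5.55) − 20·(+2.04)] / -2400 = +0.01700
Head at (690795, 5524118) = 175.99 + (-0.01575)·(175) + (+0.01700)·(10) = 173.40 m.
That is lower than the 181.54 m at C, so the point is downgradient.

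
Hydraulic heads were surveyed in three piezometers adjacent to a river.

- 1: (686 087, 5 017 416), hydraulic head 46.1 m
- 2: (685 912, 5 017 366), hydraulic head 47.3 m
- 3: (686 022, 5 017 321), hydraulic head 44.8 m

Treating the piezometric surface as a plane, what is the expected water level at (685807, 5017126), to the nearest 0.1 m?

43.2 m

Taking 1 as reference: 2−1 = (-175, -50, +1.2); 3−1 = (-65, -95, -1.3).
Solve a·Δx + b·Δy = Δh: det = (-175)·(-95) − (-65)·(-50) = 13375.
∂h/∂x = [(+1.2)·(-95) − (-1.3)·(-50)] / 13375 = -0.01338
∂h/∂y = [(-175)·(-1.3) − (-65)·(+1.2)] / 13375 = +0.02284
h(685807, 5017126) = 46.1 + (-0.01338)·(-280) + (+0.02284)·(-290) = 46.1 +3.747 -6.624 = 43.223 m.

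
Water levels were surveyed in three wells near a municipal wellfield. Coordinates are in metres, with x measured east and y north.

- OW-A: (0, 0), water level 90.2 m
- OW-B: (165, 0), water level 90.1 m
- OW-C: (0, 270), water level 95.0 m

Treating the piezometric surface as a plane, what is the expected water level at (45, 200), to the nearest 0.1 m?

∂h/∂x = (90.1 − 90.2) / (165 − 0) = -0.0006061
∂h/∂y = (95.0 − 90.2) / (270 − 0) = +0.01778
h(45, 200) = 90.2 + (-0.0006061)·(45) + (+0.01778)·(200) = 90.2 -0.027 +3.556 = 93.728 m.

93.7 m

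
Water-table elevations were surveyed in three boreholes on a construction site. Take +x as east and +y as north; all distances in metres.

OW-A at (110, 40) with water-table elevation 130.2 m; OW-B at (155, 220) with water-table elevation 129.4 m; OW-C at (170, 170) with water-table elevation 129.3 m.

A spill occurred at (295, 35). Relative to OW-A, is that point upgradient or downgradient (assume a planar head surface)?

Differences from OW-A: to OW-B (Δx, Δy, Δh) = (45, 180, -0.8); to OW-C = (60, 130, -0.9).
Solve a·Δx + b·Δy = Δh: det = 45·130 − 60·180 = -4950.
∂h/∂x = [(-0.8)·130 − (-0.9)·180] / -4950 = -0.01172
∂h/∂y = [45·(-0.9) − 60·(-0.8)] / -4950 = -0.001515
Head at (295, 35) = 130.2 + (-0.01172)·(185) + (-0.001515)·(-5) = 128.04 m.
That is lower than the 130.2 m at OW-A, so the point is downgradient.

downgradient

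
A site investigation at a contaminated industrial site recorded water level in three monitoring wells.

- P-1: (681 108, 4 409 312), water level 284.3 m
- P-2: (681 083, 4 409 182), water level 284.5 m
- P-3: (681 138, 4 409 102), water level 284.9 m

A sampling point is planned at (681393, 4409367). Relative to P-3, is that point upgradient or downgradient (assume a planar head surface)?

upgradient

With h = a·x + b·y + c and P-1 as origin, the differences give:
  (-25)·a + (-130)·b = +0.2
  30·a + (-210)·b = +0.6
Eliminate b (×(-210) and ×(-130), subtract): 9150·a = 36.00 → a = ∂h/∂x = +0.003934
Back-substitute: b = ∂h/∂y = -0.002295.
Head at (681393, 4409367) = 284.3 + (+0.003934)·(285) + (-0.002295)·(55) = 285.30 m.
That is higher than the 284.9 m at P-3, so the point is upgradient.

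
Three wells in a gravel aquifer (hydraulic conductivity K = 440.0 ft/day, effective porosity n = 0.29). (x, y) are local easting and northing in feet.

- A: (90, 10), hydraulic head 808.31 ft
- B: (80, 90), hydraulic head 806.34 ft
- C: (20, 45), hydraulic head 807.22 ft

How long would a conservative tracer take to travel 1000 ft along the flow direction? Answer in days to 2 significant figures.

27 days

Taking A as reference: B−A = (-10, 80, -1.97); C−A = (-70, 35, -1.09).
Solve a·Δx + b·Δy = Δh: det = (-10)·35 − (-70)·80 = 5250.
∂h/∂x = [(-1.97)·35 − (-1.09)·80] / 5250 = +0.003476
∂h/∂y = [(-10)·(-1.09) − (-70)·(-1.97)] / 5250 = -0.02419
|∇h| = √(0.003476² + -0.02419²) = 0.02444
Seepage velocity v = K·i/n = 440.0 × 0.02444 / 0.29 = 37.08 ft/day.
t = 1000 / 37.08 = 26.97 days.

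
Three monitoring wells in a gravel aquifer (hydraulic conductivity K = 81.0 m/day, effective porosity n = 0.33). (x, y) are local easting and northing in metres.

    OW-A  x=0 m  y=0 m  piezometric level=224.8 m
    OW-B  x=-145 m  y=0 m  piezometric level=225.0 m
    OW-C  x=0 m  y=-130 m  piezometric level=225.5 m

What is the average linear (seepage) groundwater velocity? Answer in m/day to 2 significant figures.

∂h/∂x = (225.0 − 224.8) / (-145 − 0) = -0.001379
∂h/∂y = (225.5 − 224.8) / (-130 − 0) = -0.005385
|∇h| = √(-0.001379² + -0.005385²) = 0.005559
Seepage velocity v = K·i/n = 81.0 × 0.005559 / 0.33 = 1.364 m/day.

1.4 m/day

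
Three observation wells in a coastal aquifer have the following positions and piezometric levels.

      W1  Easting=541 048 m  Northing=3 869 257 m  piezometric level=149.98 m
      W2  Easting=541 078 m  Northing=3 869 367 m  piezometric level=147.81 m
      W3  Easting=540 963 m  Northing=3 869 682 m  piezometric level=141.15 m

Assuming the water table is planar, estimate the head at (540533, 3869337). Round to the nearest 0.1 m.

147.2 m

Differences from W1: to W2 (Δx, Δy, Δh) = (30, 110, -2.17); to W3 = (-85, 425, -8.83).
Determinant of the coordinate differences = 30·425 − (-85)·110 = 22100.
∂h/∂x = [(-2.17)·425 − (-8.83)·110] / 22100 = +0.002219
∂h/∂y = [30·(-8.83) − (-85)·(-2.17)] / 22100 = -0.02033
h(540533, 3869337) = 149.98 + (+0.002219)·(-515) + (-0.02033)·(80) = 149.98 -1.143 -1.627 = 147.210 m.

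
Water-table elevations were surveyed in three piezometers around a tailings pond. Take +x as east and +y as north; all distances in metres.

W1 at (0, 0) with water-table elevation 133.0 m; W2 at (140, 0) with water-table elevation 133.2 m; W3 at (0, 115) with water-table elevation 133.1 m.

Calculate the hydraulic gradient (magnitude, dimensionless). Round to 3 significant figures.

0.00167

∂h/∂x = (133.2 − 133.0) / (140 − 0) = +0.001429
∂h/∂y = (133.1 − 133.0) / (115 − 0) = +0.0008696
|∇h| = √(0.001429² + 0.0008696²) = 0.001673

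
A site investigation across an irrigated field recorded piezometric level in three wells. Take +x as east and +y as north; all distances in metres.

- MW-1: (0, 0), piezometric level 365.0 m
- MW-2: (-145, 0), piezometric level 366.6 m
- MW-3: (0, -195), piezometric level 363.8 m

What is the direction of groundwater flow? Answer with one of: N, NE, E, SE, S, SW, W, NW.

∂h/∂x = (366.6 − 365.0) / (-145 − 0) = -0.01103
∂h/∂y = (363.8 − 365.0) / (-195 − 0) = +0.006154
Flow = −∇h = (+0.01103 east, -0.006154 north), which points southeast.

SE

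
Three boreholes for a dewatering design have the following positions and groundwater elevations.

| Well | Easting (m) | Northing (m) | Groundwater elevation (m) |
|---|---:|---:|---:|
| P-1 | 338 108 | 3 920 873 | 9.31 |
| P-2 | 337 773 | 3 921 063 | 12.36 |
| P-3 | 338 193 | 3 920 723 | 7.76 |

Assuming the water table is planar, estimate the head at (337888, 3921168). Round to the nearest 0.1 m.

Taking P-1 as reference: P-2−P-1 = (-335, 190, +3.05); P-3−P-1 = (85, -150, -1.55).
Determinant of the coordinate differences = (-335)·(-150) − 85·190 = 34100.
∂h/∂x = [(+3.05)·(-150) − (-1.55)·190] / 34100 = -0.004780
∂h/∂y = [(-335)·(-1.55) − 85·(+3.05)] / 34100 = +0.007625
h(337888, 3921168) = 9.31 + (-0.004780)·(-220) + (+0.007625)·(295) = 9.31 +1.052 +2.249 = 12.611 m.

12.6 m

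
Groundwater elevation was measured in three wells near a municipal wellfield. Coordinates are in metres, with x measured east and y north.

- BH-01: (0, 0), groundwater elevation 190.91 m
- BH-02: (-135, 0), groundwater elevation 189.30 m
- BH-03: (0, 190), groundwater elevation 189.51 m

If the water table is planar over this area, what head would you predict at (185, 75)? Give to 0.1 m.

∂h/∂x = (189.30 − 190.91) / (-135 − 0) = +0.01193
∂h/∂y = (189.51 − 190.91) / (190 − 0) = -0.007368
h(185, 75) = 190.91 + (+0.01193)·(185) + (-0.007368)·(75) = 190.91 +2.206 -0.553 = 192.564 m.

192.6 m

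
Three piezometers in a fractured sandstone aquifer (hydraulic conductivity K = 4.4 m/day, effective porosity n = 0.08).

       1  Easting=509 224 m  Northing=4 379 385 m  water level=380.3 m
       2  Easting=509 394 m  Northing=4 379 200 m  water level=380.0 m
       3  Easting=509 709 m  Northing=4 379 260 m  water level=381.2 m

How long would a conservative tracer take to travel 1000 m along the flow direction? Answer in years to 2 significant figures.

9.4 years

With h = a·x + b·y + c and 1 as origin, the differences give:
  170·a + (-185)·b = -0.3
  485·a + (-125)·b = +0.9
Eliminate b (×(-125) and ×(-185), subtract): 68475·a = 204.00 → a = ∂h/∂x = +0.002979
Back-substitute: b = ∂h/∂y = +0.004359.
|∇h| = √(0.002979² + 0.004359²) = 0.00528
Seepage velocity v = K·i/n = 4.4 × 0.00528 / 0.08 = 0.2904 m/day.
t = 1000 / 0.2904 = 3444 days = 9.43 years.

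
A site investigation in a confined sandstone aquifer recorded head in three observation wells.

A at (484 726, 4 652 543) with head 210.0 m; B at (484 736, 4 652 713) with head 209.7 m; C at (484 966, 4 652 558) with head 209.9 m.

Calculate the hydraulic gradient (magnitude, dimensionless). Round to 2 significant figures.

0.0018

Three-point gradient (reference A): Δ to B = (10, 170, -0.3), Δ to C = (240, 15, -0.1).
∂h/∂x = -0.0003075, ∂h/∂y = -0.001747 (det = -40650).
|∇h| = √(-0.0003075² + -0.001747²) = 0.001774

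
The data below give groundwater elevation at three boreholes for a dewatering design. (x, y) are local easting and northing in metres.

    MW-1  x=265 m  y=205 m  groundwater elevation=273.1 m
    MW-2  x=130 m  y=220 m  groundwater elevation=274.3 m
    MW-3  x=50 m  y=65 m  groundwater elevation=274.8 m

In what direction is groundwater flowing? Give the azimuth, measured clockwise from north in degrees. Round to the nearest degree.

098°

Differences from MW-1: to MW-2 (Δx, Δy, Δh) = (-135, 15, +1.2); to MW-3 = (-215, -140, +1.7).
Solve a·Δx + b·Δy = Δh: det = (-135)·(-140) − (-215)·15 = 22125.
∂h/∂x = [(+1.2)·(-140) − (+1.7)·15] / 22125 = -0.008746
∂h/∂y = [(-135)·(+1.7) − (-215)·(+1.2)] / 22125 = +0.001288
Flow direction (−∇h) has components (+0.008746 E, -0.001288 N).
Azimuth = atan2(E, N) = atan2(+0.008746, -0.001288) = 98.4° ≈ 098°.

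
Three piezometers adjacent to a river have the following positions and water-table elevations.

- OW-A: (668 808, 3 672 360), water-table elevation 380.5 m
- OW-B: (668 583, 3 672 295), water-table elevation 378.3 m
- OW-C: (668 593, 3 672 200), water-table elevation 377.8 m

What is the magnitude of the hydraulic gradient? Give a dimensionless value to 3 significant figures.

Differences from OW-A: to OW-B (Δx, Δy, Δh) = (-225, -65, -2.2); to OW-C = (-215, -160, -2.7).
Determinant of the coordinate differences = (-225)·(-160) − (-215)·(-65) = 22025.
∂h/∂x = [(-2.2)·(-160) − (-2.7)·(-65)] / 22025 = +0.008014
∂h/∂y = [(-225)·(-2.7) − (-215)·(-2.2)] / 22025 = +0.006107
|∇h| = √(0.008014² + 0.006107²) = 0.01008

0.0101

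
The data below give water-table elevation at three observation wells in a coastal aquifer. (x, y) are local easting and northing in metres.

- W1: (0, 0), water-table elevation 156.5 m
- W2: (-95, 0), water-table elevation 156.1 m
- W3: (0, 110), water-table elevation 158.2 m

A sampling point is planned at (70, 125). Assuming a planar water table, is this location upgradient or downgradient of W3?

∂h/∂x = (156.1 − 156.5) / (-95 − 0) = +0.004211
∂h/∂y = (158.2 − 156.5) / (110 − 0) = +0.01545
Head at (70, 125) = 156.5 + (+0.004211)·(70) + (+0.01545)·(125) = 158.73 m.
That is higher than the 158.2 m at W3, so the point is upgradient.

upgradient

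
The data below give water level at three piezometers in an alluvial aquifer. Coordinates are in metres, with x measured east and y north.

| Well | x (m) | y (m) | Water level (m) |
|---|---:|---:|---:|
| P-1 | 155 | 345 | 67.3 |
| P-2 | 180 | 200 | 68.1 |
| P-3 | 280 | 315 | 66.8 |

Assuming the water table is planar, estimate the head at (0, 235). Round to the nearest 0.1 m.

68.9 m

Differences from P-1: to P-2 (Δx, Δy, Δh) = (25, -145, +0.8); to P-3 = (125, -30, -0.5).
Determinant of the coordinate differences = 25·(-30) − 125·(-145) = 17375.
∂h/∂x = [(+0.8)·(-30) − (-0.5)·(-145)] / 17375 = -0.005554
∂h/∂y = [25·(-0.5) − 125·(+0.8)] / 17375 = -0.006475
h(0, 235) = 67.3 + (-0.005554)·(-155) + (-0.006475)·(-110) = 67.3 +0.861 +0.712 = 68.873 m.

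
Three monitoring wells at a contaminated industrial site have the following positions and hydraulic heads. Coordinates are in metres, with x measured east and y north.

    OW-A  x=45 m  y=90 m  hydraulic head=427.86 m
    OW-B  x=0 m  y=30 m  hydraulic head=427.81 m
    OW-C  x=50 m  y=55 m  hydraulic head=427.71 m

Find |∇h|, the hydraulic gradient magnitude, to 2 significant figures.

With h = a·x + b·y + c and OW-A as origin, the differences give:
  (-45)·a + (-60)·b = -0.05
  5·a + (-35)·b = -0.15
Eliminate b (×(-35) and ×(-60), subtract): 1875·a = -7.250 → a = ∂h/∂x = -0.003867
Back-substitute: b = ∂h/∂y = +0.003733.
|∇h| = √(-0.003867² + 0.003733²) = 0.005375

0.0054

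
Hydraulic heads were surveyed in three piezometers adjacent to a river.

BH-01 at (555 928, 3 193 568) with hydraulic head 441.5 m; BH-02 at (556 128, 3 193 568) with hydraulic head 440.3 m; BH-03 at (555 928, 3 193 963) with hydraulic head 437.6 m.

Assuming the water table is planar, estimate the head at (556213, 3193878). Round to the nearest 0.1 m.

∂h/∂x = (440.3 − 441.5) / (556128 − 555928) = -0.006000
∂h/∂y = (437.6 − 441.5) / (3193963 − 3193568) = -0.009873
h(556213, 3193878) = 441.5 + (-0.006000)·(285) + (-0.009873)·(310) = 441.5 -1.710 -3.061 = 436.729 m.

436.7 m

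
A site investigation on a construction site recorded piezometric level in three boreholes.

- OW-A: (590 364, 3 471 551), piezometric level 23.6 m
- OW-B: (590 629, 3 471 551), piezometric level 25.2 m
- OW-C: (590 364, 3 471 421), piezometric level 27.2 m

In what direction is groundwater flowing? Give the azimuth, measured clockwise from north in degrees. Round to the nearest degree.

∂h/∂x = (25.2 − 23.6) / (590629 − 590364) = +0.006038
∂h/∂y = (27.2 − 23.6) / (3471421 − 3471551) = -0.02769
Flow direction (−∇h) has components (-0.006038 E, +0.02769 N).
Azimuth = atan2(E, N) = atan2(-0.006038, +0.02769) = 347.7° ≈ 348°.

348°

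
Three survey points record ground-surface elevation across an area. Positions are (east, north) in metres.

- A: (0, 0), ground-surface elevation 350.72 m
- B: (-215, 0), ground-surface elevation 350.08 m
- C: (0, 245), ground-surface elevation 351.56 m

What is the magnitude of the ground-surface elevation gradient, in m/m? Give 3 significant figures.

0.00454 m/m

∂z/∂x = (350.08 − 350.72) / (-215 − 0) = +0.002977
∂z/∂y = (351.56 − 350.72) / (245 − 0) = +0.003429
|∇f| = √(0.002977² + 0.003429²) = 0.004541 m/m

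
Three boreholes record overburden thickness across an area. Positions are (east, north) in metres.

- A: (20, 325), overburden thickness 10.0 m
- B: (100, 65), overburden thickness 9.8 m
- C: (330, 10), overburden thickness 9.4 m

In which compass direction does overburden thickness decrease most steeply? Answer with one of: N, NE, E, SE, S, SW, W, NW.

E

Differences from A: to B (Δx, Δy, Δh) = (80, -260, -0.2); to C = (310, -315, -0.6).
Determinant of the coordinate differences = 80·(-315) − 310·(-260) = 55400.
∂d/∂x = [(-0.2)·(-315) − (-0.6)·(-260)] / 55400 = -0.001679
∂d/∂y = [80·(-0.6) − 310·(-0.2)] / 55400 = +0.0002527
Steepest decrease is along −∇f = (+0.001679 E, -0.0002527 N) → east.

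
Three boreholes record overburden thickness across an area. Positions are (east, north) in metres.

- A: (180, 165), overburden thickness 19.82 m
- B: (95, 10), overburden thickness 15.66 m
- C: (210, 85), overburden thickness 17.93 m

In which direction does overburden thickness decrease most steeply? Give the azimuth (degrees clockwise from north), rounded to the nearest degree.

Taking A as reference: B−A = (-85, -155, -4.16); C−A = (30, -80, -1.89).
Determinant of the coordinate differences = (-85)·(-80) − 30·(-155) = 11450.
∂d/∂x = [(-4.16)·(-80) − (-1.89)·(-155)] / 11450 = +0.003480
∂d/∂y = [(-85)·(-1.89) − 30·(-4.16)] / 11450 = +0.02493
Steepest decrease is along −∇f: components (-0.003480 E, -0.02493 N).
Azimuth = atan2(-0.003480, -0.02493) = 187.9° ≈ 188°.

188°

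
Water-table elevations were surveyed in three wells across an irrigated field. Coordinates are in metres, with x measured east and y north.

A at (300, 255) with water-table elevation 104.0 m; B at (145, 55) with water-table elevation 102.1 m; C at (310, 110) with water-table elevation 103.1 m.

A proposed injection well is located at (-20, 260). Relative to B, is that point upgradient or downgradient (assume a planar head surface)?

upgradient

Taking A as reference: B−A = (-155, -200, -1.9); C−A = (10, -145, -0.9).
Determinant of the coordinate differences = (-155)·(-145) − 10·(-200) = 24475.
∂h/∂x = [(-1.9)·(-145) − (-0.9)·(-200)] / 24475 = +0.003902
∂h/∂y = [(-155)·(-0.9) − 10·(-1.9)] / 24475 = +0.006476
Head at (-20, 260) = 104.0 + (+0.003902)·(-320) + (+0.006476)·(5) = 102.78 m.
That is higher than the 102.1 m at B, so the point is upgradient.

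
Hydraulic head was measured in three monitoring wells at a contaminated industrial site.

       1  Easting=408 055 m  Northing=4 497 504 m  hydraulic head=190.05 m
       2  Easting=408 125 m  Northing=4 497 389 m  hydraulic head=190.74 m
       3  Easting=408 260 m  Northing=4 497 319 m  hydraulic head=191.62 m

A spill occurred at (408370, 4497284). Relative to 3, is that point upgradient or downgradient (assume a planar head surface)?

With h = a·x + b·y + c and 1 as origin, the differences give:
  70·a + (-115)·b = +0.69
  205·a + (-185)·b = +1.57
Eliminate b (×(-185) and ×(-115), subtract): 10625·a = 52.900 → a = ∂h/∂x = +0.004979
Back-substitute: b = ∂h/∂y = -0.002969.
Head at (408370, 4497284) = 190.05 + (+0.004979)·(315) + (-0.002969)·(-220) = 192.27 m.
That is higher than the 191.62 m at 3, so the point is upgradient.

upgradient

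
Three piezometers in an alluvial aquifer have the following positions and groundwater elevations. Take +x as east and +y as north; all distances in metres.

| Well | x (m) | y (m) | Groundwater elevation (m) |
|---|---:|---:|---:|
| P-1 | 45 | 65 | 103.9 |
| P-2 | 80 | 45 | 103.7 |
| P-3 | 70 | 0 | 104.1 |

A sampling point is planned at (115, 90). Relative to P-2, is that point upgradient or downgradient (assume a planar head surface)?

Differences from P-1: to P-2 (Δx, Δy, Δh) = (35, -20, -0.2); to P-3 = (25, -65, +0.2).
Determinant of the coordinate differences = 35·(-65) − 25·(-20) = -1775.
∂h/∂x = [(-0.2)·(-65) − (+0.2)·(-20)] / -1775 = -0.009577
∂h/∂y = [35·(+0.2) − 25·(-0.2)] / -1775 = -0.006761
Head at (115, 90) = 103.9 + (-0.009577)·(70) + (-0.006761)·(25) = 103.06 m.
That is lower than the 103.7 m at P-2, so the point is downgradient.

downgradient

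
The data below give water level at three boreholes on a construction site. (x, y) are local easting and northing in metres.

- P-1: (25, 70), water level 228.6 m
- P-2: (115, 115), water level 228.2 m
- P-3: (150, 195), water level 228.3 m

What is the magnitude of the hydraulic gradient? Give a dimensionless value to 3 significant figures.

Differences from P-1: to P-2 (Δx, Δy, Δh) = (90, 45, -0.4); to P-3 = (125, 125, -0.3).
Solve a·Δx + b·Δy = Δh: det = 90·125 − 125·45 = 5625.
∂h/∂x = [(-0.4)·125 − (-0.3)·45] / 5625 = -0.006489
∂h/∂y = [90·(-0.3) − 125·(-0.4)] / 5625 = +0.004089
|∇h| = √(-0.006489² + 0.004089²) = 0.00767

0.00767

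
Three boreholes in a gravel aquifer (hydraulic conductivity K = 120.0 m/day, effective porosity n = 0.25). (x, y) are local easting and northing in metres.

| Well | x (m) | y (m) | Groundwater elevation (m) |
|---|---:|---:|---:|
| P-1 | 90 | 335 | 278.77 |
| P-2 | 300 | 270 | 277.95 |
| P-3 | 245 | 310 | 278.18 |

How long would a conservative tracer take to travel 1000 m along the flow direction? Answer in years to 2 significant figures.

Taking P-1 as reference: P-2−P-1 = (210, -65, -0.82); P-3−P-1 = (155, -25, -0.59).
Determinant of the coordinate differences = 210·(-25) − 155·(-65) = 4825.
∂h/∂x = [(-0.82)·(-25) − (-0.59)·(-65)] / 4825 = -0.003699
∂h/∂y = [210·(-0.59) − 155·(-0.82)] / 4825 = +0.0006632
|∇h| = √(-0.003699² + 0.0006632²) = 0.003758
Seepage velocity v = K·i/n = 120.0 × 0.003758 / 0.25 = 1.804 m/day.
t = 1000 / 1.804 = 554.3 days = 1.52 years.

1.5 years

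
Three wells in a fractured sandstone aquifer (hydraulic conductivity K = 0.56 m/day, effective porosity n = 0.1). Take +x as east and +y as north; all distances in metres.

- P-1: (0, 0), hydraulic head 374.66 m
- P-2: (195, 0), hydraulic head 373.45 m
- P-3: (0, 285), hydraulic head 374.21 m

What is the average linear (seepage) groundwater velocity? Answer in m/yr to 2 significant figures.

∂h/∂x = (373.45 − 374.66) / (195 − 0) = -0.006205
∂h/∂y = (374.21 − 374.66) / (285 − 0) = -0.001579
|∇h| = √(-0.006205² + -0.001579²) = 0.006403
Seepage velocity v = K·i/n = 0.56 × 0.006403 / 0.1 = 0.03586 m/day = 13.1 m/yr.

13 m/yr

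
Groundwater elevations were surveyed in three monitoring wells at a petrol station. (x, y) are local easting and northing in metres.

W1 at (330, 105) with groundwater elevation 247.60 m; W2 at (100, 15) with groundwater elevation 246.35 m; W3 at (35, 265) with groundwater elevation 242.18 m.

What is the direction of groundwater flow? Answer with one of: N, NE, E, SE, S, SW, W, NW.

Three-point gradient (reference W1): Δ to W2 = (-230, -90, -1.25), Δ to W3 = (-295, 160, -5.42).
∂h/∂x = +0.01086, ∂h/∂y = -0.01386 (det = -63350).
Flow = −∇h = (-0.01086 east, +0.01386 north), which points northwest.

NW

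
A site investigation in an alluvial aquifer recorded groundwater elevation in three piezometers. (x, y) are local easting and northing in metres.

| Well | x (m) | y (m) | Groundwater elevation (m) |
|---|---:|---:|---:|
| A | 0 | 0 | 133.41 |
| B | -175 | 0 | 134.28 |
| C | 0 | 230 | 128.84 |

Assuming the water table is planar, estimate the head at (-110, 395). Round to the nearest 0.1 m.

∂h/∂x = (134.28 − 133.41) / (-175 − 0) = -0.004971
∂h/∂y = (128.84 − 133.41) / (230 − 0) = -0.01987
h(-110, 395) = 133.41 + (-0.004971)·(-110) + (-0.01987)·(395) = 133.41 +0.547 -7.848 = 126.108 m.

126.1 m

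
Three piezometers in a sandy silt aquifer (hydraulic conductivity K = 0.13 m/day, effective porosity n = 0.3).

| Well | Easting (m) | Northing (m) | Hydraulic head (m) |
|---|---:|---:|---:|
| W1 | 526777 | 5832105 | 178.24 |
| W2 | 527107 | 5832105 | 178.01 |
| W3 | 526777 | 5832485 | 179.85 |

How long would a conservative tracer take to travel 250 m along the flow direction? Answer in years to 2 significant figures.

370 years

∂h/∂x = (178.01 − 178.24) / (527107 − 526777) = -0.0006970
∂h/∂y = (179.85 − 178.24) / (5832485 − 5832105) = +0.004237
|∇h| = √(-0.0006970² + 0.004237²) = 0.004294
Seepage velocity v = K·i/n = 0.13 × 0.004294 / 0.3 = 0.001861 m/day.
t = 250 / 0.001861 = 1.343e+05 days = 368 years.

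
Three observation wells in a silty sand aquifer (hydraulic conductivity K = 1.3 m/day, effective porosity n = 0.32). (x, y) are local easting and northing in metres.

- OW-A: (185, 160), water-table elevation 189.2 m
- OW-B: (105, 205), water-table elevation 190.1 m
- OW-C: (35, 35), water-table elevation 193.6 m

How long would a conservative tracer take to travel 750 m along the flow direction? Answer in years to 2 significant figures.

Three-point gradient (reference OW-A): Δ to OW-B = (-80, 45, +0.9), Δ to OW-C = (-150, -125, +4.4).
∂h/∂x = -0.01854, ∂h/∂y = -0.01296 (det = 16750).
|∇h| = √(-0.01854² + -0.01296²) = 0.02262
Seepage velocity v = K·i/n = 1.3 × 0.02262 / 0.32 = 0.09189 m/day.
t = 750 / 0.09189 = 8162 days = 22.3 years.

22 years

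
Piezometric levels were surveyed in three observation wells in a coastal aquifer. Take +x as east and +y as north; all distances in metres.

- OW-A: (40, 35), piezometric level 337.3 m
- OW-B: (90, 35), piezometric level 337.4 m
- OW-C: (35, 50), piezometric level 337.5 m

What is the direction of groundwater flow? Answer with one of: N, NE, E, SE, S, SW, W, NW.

Differences from OW-A: to OW-B (Δx, Δy, Δh) = (50, 0, +0.1); to OW-C = (-5, 15, +0.2).
Solve a·Δx + b·Δy = Δh: det = 50·15 − (-5)·0 = 750.
∂h/∂x = [(+0.1)·15 − (+0.2)·0] / 750 = +0.002000
∂h/∂y = [50·(+0.2) − (-5)·(+0.1)] / 750 = +0.01400
Flow = −∇h = (-0.002000 east, -0.01400 north), which points south.

S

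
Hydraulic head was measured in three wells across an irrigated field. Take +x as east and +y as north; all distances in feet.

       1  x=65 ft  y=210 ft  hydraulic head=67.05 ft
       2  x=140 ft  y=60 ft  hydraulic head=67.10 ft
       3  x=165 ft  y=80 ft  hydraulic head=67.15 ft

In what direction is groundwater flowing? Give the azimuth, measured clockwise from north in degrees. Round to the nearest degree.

254°

Three-point gradient (reference 1): Δ to 2 = (75, -150, +0.05), Δ to 3 = (100, -130, +0.10).
∂h/∂x = +0.001619, ∂h/∂y = +0.0004762 (det = 5250).
Flow direction (−∇h) has components (-0.001619 E, -0.0004762 N).
Azimuth = atan2(E, N) = atan2(-0.001619, -0.0004762) = 253.6° ≈ 254°.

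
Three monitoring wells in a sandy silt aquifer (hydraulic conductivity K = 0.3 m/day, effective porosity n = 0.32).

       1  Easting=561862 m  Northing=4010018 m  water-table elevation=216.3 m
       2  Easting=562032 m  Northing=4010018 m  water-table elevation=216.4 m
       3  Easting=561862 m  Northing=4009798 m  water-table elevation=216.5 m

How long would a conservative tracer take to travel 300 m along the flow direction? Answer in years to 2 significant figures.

810 years

∂h/∂x = (216.4 − 216.3) / (562032 − 561862) = +0.0005882
∂h/∂y = (216.5 − 216.3) / (4009798 − 4010018) = -0.0009091
|∇h| = √(0.0005882² + -0.0009091²) = 0.001083
Seepage velocity v = K·i/n = 0.3 × 0.001083 / 0.32 = 0.001015 m/day.
t = 300 / 0.001015 = 2.956e+05 days = 809 years.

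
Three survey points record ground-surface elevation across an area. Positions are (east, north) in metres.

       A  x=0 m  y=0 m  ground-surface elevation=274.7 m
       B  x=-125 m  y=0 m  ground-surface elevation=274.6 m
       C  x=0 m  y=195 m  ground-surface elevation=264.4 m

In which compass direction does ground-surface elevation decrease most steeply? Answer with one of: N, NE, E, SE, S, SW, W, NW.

N

∂z/∂x = (274.6 − 274.7) / (-125 − 0) = +0.0008000
∂z/∂y = (264.4 − 274.7) / (195 − 0) = -0.05282
Steepest decrease is along −∇f = (-0.0008000 E, +0.05282 N) → north.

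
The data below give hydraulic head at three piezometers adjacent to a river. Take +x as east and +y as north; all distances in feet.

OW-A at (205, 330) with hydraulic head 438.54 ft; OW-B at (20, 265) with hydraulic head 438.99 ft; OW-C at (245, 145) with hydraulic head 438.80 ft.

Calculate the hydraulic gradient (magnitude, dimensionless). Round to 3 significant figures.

0.00254

Differences from OW-A: to OW-B (Δx, Δy, Δh) = (-185, -65, +0.45); to OW-C = (40, -185, +0.26).
Solve a·Δx + b·Δy = Δh: det = (-185)·(-185) − 40·(-65) = 36825.
∂h/∂x = [(+0.45)·(-185) − (+0.26)·(-65)] / 36825 = -0.001802
∂h/∂y = [(-185)·(+0.26) − 40·(+0.45)] / 36825 = -0.001795
|∇h| = √(-0.001802² + -0.001795²) = 0.002543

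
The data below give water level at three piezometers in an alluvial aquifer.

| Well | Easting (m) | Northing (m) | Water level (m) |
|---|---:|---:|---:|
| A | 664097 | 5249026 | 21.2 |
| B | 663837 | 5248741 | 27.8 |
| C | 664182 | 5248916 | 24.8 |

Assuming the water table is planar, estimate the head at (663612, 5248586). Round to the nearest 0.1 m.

30.9 m

With h = a·x + b·y + c and A as origin, the differences give:
  (-260)·a + (-285)·b = +6.6
  85·a + (-110)·b = +3.6
Eliminate b (×(-110) and ×(-285), subtract): 52825·a = 300.00 → a = ∂h/∂x = +0.005679
Back-substitute: b = ∂h/∂y = -0.02834.
h(663612, 5248586) = 21.2 + (+0.005679)·(-485) + (-0.02834)·(-440) = 21.2 -2.754 +12.469 = 30.915 m.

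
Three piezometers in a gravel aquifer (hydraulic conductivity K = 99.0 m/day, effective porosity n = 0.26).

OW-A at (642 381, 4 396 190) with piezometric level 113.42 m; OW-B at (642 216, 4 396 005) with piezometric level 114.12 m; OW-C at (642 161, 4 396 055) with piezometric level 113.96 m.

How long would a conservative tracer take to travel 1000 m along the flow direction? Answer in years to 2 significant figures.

2.0 years

With h = a·x + b·y + c and OW-A as origin, the differences give:
  (-165)·a + (-185)·b = +0.70
  (-220)·a + (-135)·b = +0.54
Eliminate b (×(-135) and ×(-185), subtract): -18425·a = 5.400 → a = ∂h/∂x = -0.0002931
Back-substitute: b = ∂h/∂y = -0.003522.
|∇h| = √(-0.0002931² + -0.003522²) = 0.003534
Seepage velocity v = K·i/n = 99.0 × 0.003534 / 0.26 = 1.346 m/day.
t = 1000 / 1.346 = 742.9 days = 2.03 years.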